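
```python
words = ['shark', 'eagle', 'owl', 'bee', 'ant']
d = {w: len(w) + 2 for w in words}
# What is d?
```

{'shark': 7, 'eagle': 7, 'owl': 5, 'bee': 5, 'ant': 5}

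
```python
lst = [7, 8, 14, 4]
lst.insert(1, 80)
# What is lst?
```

[7, 80, 8, 14, 4]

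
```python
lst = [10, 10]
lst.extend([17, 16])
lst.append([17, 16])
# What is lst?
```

After line 1: lst = [10, 10]
After line 2 (extend unpacks [17, 16]): lst = [10, 10, 17, 16]
After line 3 (append adds [17, 16] as single element): lst = [10, 10, 17, 16, [17, 16]]

[10, 10, 17, 16, [17, 16]]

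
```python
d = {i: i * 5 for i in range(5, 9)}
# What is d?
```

{5: 25, 6: 30, 7: 35, 8: 40}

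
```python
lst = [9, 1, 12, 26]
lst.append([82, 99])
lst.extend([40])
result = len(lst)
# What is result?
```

After line 1: lst = [9, 1, 12, 26]
After line 2 (append adds [82, 99] as single element): lst = [9, 1, 12, 26, [82, 99]]
After line 3 (extend unpacks [40], adds 40): lst = [9, 1, 12, 26, [82, 99], 40]
After line 4: result = len(lst) = 6

6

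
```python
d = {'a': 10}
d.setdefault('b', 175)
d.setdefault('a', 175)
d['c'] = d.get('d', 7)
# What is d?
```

After line 1: d = {'a': 10}
After line 2 (setdefault adds 'b'=175): d = {'a': 10, 'b': 175}
After line 3 (setdefault 'a' no-op, already exists): d = {'a': 10, 'b': 175}
After line 4 (get('d', 7) returns default since 'd' not in d): d = {'a': 10, 'b': 175, 'c': 7}

{'a': 10, 'b': 175, 'c': 7}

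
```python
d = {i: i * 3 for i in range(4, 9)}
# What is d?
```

{4: 12, 5: 15, 6: 18, 7: 21, 8: 24}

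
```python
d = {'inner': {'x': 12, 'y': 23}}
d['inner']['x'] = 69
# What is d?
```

After line 1: d = {'inner': {'x': 12, 'y': 23}}
After line 2 (inner x overwritten): d = {'inner': {'x': 69, 'y': 23}}

{'inner': {'x': 69, 'y': 23}}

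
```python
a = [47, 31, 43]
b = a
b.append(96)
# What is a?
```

After line 1: a = [47, 31, 43]
After line 2 (b = a is an alias, same object): a = [47, 31, 43], b = [47, 31, 43]
After line 3 (b.append mutates the shared list): a = [47, 31, 43, 96], b = [47, 31, 43, 96]

[47, 31, 43, 96]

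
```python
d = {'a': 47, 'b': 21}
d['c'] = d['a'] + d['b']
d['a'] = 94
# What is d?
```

After line 1: d = {'a': 47, 'b': 21}
After line 2 (d['c'] = 47 + 21): d = {'a': 47, 'b': 21, 'c': 68}
After line 3: d = {'a': 94, 'b': 21, 'c': 68}

{'a': 94, 'b': 21, 'c': 68}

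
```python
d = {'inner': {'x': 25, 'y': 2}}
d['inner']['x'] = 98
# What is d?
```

After line 1: d = {'inner': {'x': 25, 'y': 2}}
After line 2 (inner x overwritten): d = {'inner': {'x': 98, 'y': 2}}

{'inner': {'x': 98, 'y': 2}}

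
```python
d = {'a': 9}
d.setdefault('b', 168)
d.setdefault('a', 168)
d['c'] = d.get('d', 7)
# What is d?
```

After line 1: d = {'a': 9}
After line 2 (setdefault adds 'b'=168): d = {'a': 9, 'b': 168}
After line 3 (setdefault 'a' no-op, already exists): d = {'a': 9, 'b': 168}
After line 4 (get('d', 7) returns default since 'd' not in d): d = {'a': 9, 'b': 168, 'c': 7}

{'a': 9, 'b': 168, 'c': 7}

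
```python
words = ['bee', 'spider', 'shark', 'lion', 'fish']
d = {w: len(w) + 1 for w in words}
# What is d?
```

{'bee': 4, 'spider': 7, 'shark': 6, 'lion': 5, 'fish': 5}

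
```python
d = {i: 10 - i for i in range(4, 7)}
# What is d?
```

{4: 6, 5: 5, 6: 4}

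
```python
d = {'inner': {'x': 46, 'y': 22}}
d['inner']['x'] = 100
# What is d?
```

After line 1: d = {'inner': {'x': 46, 'y': 22}}
After line 2 (inner x overwritten): d = {'inner': {'x': 100, 'y': 22}}

{'inner': {'x': 100, 'y': 22}}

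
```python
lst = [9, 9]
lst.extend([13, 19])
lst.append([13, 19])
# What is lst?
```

After line 1: lst = [9, 9]
After line 2 (extend unpacks [13, 19]): lst = [9, 9, 13, 19]
After line 3 (append adds [13, 19] as single element): lst = [9, 9, 13, 19, [13, 19]]

[9, 9, 13, 19, [13, 19]]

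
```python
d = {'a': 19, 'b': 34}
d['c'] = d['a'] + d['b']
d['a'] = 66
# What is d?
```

After line 1: d = {'a': 19, 'b': 34}
After line 2 (d['c'] = 19 + 34): d = {'a': 19, 'b': 34, 'c': 53}
After line 3: d = {'a': 66, 'b': 34, 'c': 53}

{'a': 66, 'b': 34, 'c': 53}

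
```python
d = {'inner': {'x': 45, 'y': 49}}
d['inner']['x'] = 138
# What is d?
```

After line 1: d = {'inner': {'x': 45, 'y': 49}}
After line 2 (inner x overwritten): d = {'inner': {'x': 138, 'y': 49}}

{'inner': {'x': 138, 'y': 49}}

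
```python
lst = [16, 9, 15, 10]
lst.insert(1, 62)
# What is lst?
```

[16, 62, 9, 15, 10]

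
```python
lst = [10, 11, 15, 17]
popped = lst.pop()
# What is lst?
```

[10, 11, 15]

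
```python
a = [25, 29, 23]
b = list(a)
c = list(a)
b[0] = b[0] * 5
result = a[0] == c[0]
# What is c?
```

After line 1: a = [25, 29, 23]
After line 2 (b = list(a), copy): a = [25, 29, 23], b = [25, 29, 23]
After line 3 (c = list(a) is a copy, new object): c = [25, 29, 23]
After line 4 (b[0] = 25 * 5 = 125; only b mutates (copy)): a = [25, 29, 23], b = [125, 29, 23], c = [25, 29, 23]
After line 5 (a[0] = 25, c[0] = 25; result = True)

[25, 29, 23]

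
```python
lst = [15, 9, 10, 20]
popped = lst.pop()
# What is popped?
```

20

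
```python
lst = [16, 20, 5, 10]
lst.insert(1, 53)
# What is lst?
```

[16, 53, 20, 5, 10]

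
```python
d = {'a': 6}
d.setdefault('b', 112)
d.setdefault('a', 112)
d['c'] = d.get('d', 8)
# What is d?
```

After line 1: d = {'a': 6}
After line 2 (setdefault adds 'b'=112): d = {'a': 6, 'b': 112}
After line 3 (setdefault 'a' no-op, already exists): d = {'a': 6, 'b': 112}
After line 4 (get('d', 8) returns default since 'd' not in d): d = {'a': 6, 'b': 112, 'c': 8}

{'a': 6, 'b': 112, 'c': 8}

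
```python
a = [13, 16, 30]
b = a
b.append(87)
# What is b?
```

After line 1: a = [13, 16, 30]
After line 2 (b = a is an alias, same object): a = [13, 16, 30], b = [13, 16, 30]
After line 3 (b.append mutates the shared list): a = [13, 16, 30, 87], b = [13, 16, 30, 87]

[13, 16, 30, 87]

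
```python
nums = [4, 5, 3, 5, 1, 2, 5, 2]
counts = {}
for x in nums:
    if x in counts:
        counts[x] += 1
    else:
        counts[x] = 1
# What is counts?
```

Initial: counts = {}, nums = [4, 5, 3, 5, 1, 2, 5, 2]
See 4: counts = {4: 1}
See 5: counts = {4: 1, 5: 1}
See 3: counts = {4: 1, 5: 1, 3: 1}
See 5: counts = {4: 1, 5: 2, 3: 1}
See 1: counts = {4: 1, 5: 2, 3: 1, 1: 1}
See 2: counts = {4: 1, 5: 2, 3: 1, 1: 1, 2: 1}
See 5: counts = {4: 1, 5: 3, 3: 1, 1: 1, 2: 1}
See 2: counts = {4: 1, 5: 3, 3: 1, 1: 1, 2: 2}

{4: 1, 5: 3, 3: 1, 1: 1, 2: 2}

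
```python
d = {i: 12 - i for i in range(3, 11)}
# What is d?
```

{3: 9, 4: 8, 5: 7, 6: 6, 7: 5, 8: 4, 9: 3, 10: 2}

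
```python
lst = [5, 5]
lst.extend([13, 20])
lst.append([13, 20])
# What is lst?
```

After line 1: lst = [5, 5]
After line 2 (extend unpacks [13, 20]): lst = [5, 5, 13, 20]
After line 3 (append adds [13, 20] as single element): lst = [5, 5, 13, 20, [13, 20]]

[5, 5, 13, 20, [13, 20]]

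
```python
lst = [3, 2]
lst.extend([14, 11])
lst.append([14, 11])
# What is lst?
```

After line 1: lst = [3, 2]
After line 2 (extend unpacks [14, 11]): lst = [3, 2, 14, 11]
After line 3 (append adds [14, 11] as single element): lst = [3, 2, 14, 11, [14, 11]]

[3, 2, 14, 11, [14, 11]]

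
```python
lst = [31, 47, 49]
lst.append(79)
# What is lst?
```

[31, 47, 49, 79]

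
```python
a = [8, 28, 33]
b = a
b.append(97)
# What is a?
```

After line 1: a = [8, 28, 33]
After line 2 (b = a is an alias, same object): a = [8, 28, 33], b = [8, 28, 33]
After line 3 (b.append mutates the shared list): a = [8, 28, 33, 97], b = [8, 28, 33, 97]

[8, 28, 33, 97]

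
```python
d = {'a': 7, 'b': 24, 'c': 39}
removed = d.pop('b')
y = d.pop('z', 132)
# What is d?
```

After line 1: d = {'a': 7, 'b': 24, 'c': 39}
After line 2 (pop 'b' returns 24): d = {'a': 7, 'c': 39}, removed = 24
After line 3 (pop 'z' missing, returns default 132): d = {'a': 7, 'c': 39}, y = 132

{'a': 7, 'c': 39}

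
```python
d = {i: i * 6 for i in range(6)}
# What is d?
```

{0: 0, 1: 6, 2: 12, 3: 18, 4: 24, 5: 30}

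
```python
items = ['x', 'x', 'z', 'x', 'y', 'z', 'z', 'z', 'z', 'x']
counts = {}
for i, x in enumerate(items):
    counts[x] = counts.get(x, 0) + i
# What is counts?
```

Initial: counts = {}, items = ['x', 'x', 'z', 'x', 'y', 'z', 'z', 'z', 'z', 'x']
i=0, x='x': counts = {'x': 0}
i=1, x='x': counts = {'x': 1}
i=2, x='z': counts = {'x': 1, 'z': 2}
i=3, x='x': counts = {'x': 4, 'z': 2}
i=4, x='y': counts = {'x': 4, 'z': 2, 'y': 4}
i=5, x='z': counts = {'x': 4, 'z': 7, 'y': 4}
i=6, x='z': counts = {'x': 4, 'z': 13, 'y': 4}
i=7, x='z': counts = {'x': 4, 'z': 20, 'y': 4}
i=8, x='z': counts = {'x': 4, 'z': 28, 'y': 4}
i=9, x='x': counts = {'x': 13, 'z': 28, 'y': 4}

{'x': 13, 'z': 28, 'y': 4}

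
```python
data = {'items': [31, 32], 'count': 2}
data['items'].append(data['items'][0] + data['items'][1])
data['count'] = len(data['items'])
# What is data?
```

After line 1: data = {'items': [31, 32], 'count': 2}
After line 2 (append 31 + 32 = 63): data = {'items': [31, 32, 63], 'count': 2}
After line 3 (count = len(items) = 3): data = {'items': [31, 32, 63], 'count': 3}

{'items': [31, 32, 63], 'count': 3}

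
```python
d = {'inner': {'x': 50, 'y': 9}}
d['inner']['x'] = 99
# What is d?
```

After line 1: d = {'inner': {'x': 50, 'y': 9}}
After line 2 (inner x overwritten): d = {'inner': {'x': 99, 'y': 9}}

{'inner': {'x': 99, 'y': 9}}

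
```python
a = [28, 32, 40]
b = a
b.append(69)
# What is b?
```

After line 1: a = [28, 32, 40]
After line 2 (b = a is an alias, same object): a = [28, 32, 40], b = [28, 32, 40]
After line 3 (b.append mutates the shared list): a = [28, 32, 40, 69], b = [28, 32, 40, 69]

[28, 32, 40, 69]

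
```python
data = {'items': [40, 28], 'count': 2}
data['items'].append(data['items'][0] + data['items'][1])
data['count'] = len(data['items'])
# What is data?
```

After line 1: data = {'items': [40, 28], 'count': 2}
After line 2 (append 40 + 28 = 68): data = {'items': [40, 28, 68], 'count': 2}
After line 3 (count = len(items) = 3): data = {'items': [40, 28, 68], 'count': 3}

{'items': [40, 28, 68], 'count': 3}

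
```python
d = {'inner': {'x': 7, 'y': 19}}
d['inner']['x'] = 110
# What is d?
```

After line 1: d = {'inner': {'x': 7, 'y': 19}}
After line 2 (inner x overwritten): d = {'inner': {'x': 110, 'y': 19}}

{'inner': {'x': 110, 'y': 19}}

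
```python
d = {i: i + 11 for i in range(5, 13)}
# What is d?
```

{5: 16, 6: 17, 7: 18, 8: 19, 9: 20, 10: 21, 11: 22, 12: 23}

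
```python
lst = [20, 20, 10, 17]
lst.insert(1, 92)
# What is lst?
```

[20, 92, 20, 10, 17]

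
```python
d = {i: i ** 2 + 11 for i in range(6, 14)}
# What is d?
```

{6: 47, 7: 60, 8: 75, 9: 92, 10: 111, 11: 132, 12: 155, 13: 180}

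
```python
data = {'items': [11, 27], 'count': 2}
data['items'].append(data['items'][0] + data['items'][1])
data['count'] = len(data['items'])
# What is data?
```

After line 1: data = {'items': [11, 27], 'count': 2}
After line 2 (append 11 + 27 = 38): data = {'items': [11, 27, 38], 'count': 2}
After line 3 (count = len(items) = 3): data = {'items': [11, 27, 38], 'count': 3}

{'items': [11, 27, 38], 'count': 3}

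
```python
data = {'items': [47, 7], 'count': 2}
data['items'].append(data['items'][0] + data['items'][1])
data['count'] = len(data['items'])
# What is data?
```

After line 1: data = {'items': [47, 7], 'count': 2}
After line 2 (append 47 + 7 = 54): data = {'items': [47, 7, 54], 'count': 2}
After line 3 (count = len(items) = 3): data = {'items': [47, 7, 54], 'count': 3}

{'items': [47, 7, 54], 'count': 3}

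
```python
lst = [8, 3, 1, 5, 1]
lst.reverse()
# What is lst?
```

[1, 5, 1, 3, 8]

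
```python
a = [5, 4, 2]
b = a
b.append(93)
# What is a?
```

After line 1: a = [5, 4, 2]
After line 2 (b = a is an alias, same object): a = [5, 4, 2], b = [5, 4, 2]
After line 3 (b.append mutates the shared list): a = [5, 4, 2, 93], b = [5, 4, 2, 93]

[5, 4, 2, 93]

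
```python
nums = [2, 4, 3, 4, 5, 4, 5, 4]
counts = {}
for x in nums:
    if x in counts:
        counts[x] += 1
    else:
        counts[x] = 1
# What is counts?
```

Initial: counts = {}, nums = [2, 4, 3, 4, 5, 4, 5, 4]
See 2: counts = {2: 1}
See 4: counts = {2: 1, 4: 1}
See 3: counts = {2: 1, 4: 1, 3: 1}
See 4: counts = {2: 1, 4: 2, 3: 1}
See 5: counts = {2: 1, 4: 2, 3: 1, 5: 1}
See 4: counts = {2: 1, 4: 3, 3: 1, 5: 1}
See 5: counts = {2: 1, 4: 3, 3: 1, 5: 2}
See 4: counts = {2: 1, 4: 4, 3: 1, 5: 2}

{2: 1, 4: 4, 3: 1, 5: 2}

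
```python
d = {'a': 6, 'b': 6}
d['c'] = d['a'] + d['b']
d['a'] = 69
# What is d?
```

After line 1: d = {'a': 6, 'b': 6}
After line 2 (d['c'] = 6 + 6): d = {'a': 6, 'b': 6, 'c': 12}
After line 3: d = {'a': 69, 'b': 6, 'c': 12}

{'a': 69, 'b': 6, 'c': 12}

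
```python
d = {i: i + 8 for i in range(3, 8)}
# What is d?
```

{3: 11, 4: 12, 5: 13, 6: 14, 7: 15}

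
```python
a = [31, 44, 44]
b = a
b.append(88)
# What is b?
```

After line 1: a = [31, 44, 44]
After line 2 (b = a is an alias, same object): a = [31, 44, 44], b = [31, 44, 44]
After line 3 (b.append mutates the shared list): a = [31, 44, 44, 88], b = [31, 44, 44, 88]

[31, 44, 44, 88]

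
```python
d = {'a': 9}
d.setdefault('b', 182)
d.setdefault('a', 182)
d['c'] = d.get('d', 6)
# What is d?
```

After line 1: d = {'a': 9}
After line 2 (setdefault adds 'b'=182): d = {'a': 9, 'b': 182}
After line 3 (setdefault 'a' no-op, already exists): d = {'a': 9, 'b': 182}
After line 4 (get('d', 6) returns default since 'd' not in d): d = {'a': 9, 'b': 182, 'c': 6}

{'a': 9, 'b': 182, 'c': 6}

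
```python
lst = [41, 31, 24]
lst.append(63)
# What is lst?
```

[41, 31, 24, 63]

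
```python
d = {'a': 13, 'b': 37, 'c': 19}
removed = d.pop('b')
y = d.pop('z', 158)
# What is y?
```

After line 1: d = {'a': 13, 'b': 37, 'c': 19}
After line 2 (pop 'b' returns 37): d = {'a': 13, 'c': 19}, removed = 37
After line 3 (pop 'z' missing, returns default 158): d = {'a': 13, 'c': 19}, y = 158

158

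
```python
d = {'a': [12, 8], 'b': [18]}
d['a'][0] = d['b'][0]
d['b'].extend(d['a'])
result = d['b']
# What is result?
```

After line 1: d = {'a': [12, 8], 'b': [18]}
After line 2 (a[0] = b[0] = 18): d = {'a': [18, 8], 'b': [18]}
After line 3 (b.extend(a) appends [18, 8]): d = {'a': [18, 8], 'b': [18, 18, 8]}
After line 4: result = d['b'] = [18, 18, 8]

[18, 18, 8]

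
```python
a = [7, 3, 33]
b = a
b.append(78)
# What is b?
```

After line 1: a = [7, 3, 33]
After line 2 (b = a is an alias, same object): a = [7, 3, 33], b = [7, 3, 33]
After line 3 (b.append mutates the shared list): a = [7, 3, 33, 78], b = [7, 3, 33, 78]

[7, 3, 33, 78]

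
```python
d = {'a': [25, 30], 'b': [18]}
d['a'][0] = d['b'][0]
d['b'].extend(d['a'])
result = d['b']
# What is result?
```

After line 1: d = {'a': [25, 30], 'b': [18]}
After line 2 (a[0] = b[0] = 18): d = {'a': [18, 30], 'b': [18]}
After line 3 (b.extend(a) appends [18, 30]): d = {'a': [18, 30], 'b': [18, 18, 30]}
After line 4: result = d['b'] = [18, 18, 30]

[18, 18, 30]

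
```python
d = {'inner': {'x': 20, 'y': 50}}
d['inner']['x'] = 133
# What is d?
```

After line 1: d = {'inner': {'x': 20, 'y': 50}}
After line 2 (inner x overwritten): d = {'inner': {'x': 133, 'y': 50}}

{'inner': {'x': 133, 'y': 50}}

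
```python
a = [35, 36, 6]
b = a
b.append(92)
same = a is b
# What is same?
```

After line 1: a = [35, 36, 6]
After line 2 (b = a is an alias, same object): a = [35, 36, 6], b = [35, 36, 6]
After line 3 (b.append mutates the shared list): a = [35, 36, 6, 92], b = [35, 36, 6, 92]
After line 4 (same = a is b; same object -> True): same = True

True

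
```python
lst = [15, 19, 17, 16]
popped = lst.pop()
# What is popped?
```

16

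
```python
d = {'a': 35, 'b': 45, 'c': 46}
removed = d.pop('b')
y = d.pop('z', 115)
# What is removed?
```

After line 1: d = {'a': 35, 'b': 45, 'c': 46}
After line 2 (pop 'b' returns 45): d = {'a': 35, 'c': 46}, removed = 45
After line 3 (pop 'z' missing, returns default 115): d = {'a': 35, 'c': 46}, y = 115

45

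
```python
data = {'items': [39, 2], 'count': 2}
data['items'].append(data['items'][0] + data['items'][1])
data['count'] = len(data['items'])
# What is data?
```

After line 1: data = {'items': [39, 2], 'count': 2}
After line 2 (append 39 + 2 = 41): data = {'items': [39, 2, 41], 'count': 2}
After line 3 (count = len(items) = 3): data = {'items': [39, 2, 41], 'count': 3}

{'items': [39, 2, 41], 'count': 3}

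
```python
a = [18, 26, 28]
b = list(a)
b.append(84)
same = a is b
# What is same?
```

After line 1: a = [18, 26, 28]
After line 2 (b = list(a) is a shallow copy, new object): a = [18, 26, 28], b = [18, 26, 28]
After line 3 (append only mutates b): a = [18, 26, 28], b = [18, 26, 28, 84]
After line 4 (same = a is b; different objects -> False): same = False

False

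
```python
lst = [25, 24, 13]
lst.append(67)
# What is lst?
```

[25, 24, 13, 67]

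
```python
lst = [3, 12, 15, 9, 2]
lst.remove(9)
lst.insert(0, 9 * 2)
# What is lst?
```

After line 1: lst = [3, 12, 15, 9, 2]
After line 2 (remove first 9): lst = [3, 12, 15, 2]
After line 3 (insert 18 at index 0): lst = [18, 3, 12, 15, 2]

[18, 3, 12, 15, 2]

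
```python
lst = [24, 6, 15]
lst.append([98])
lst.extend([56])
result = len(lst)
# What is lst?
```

After line 1: lst = [24, 6, 15]
After line 2 (append adds [98] as single element): lst = [24, 6, 15, [98]]
After line 3 (extend unpacks [56], adds 56): lst = [24, 6, 15, [98], 56]
After line 4: result = len(lst) = 5

[24, 6, 15, [98], 56]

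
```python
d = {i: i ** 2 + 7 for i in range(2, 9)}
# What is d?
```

{2: 11, 3: 16, 4: 23, 5: 32, 6: 43, 7: 56, 8: 71}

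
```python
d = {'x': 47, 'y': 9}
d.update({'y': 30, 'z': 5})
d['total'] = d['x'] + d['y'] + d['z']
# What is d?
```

After line 1: d = {'x': 47, 'y': 9}
After line 2 (y overwritten, z added): d = {'x': 47, 'y': 30, 'z': 5}
After line 3 (total = 47 + 30 + 5 = 82): d = {'x': 47, 'y': 30, 'z': 5, 'total': 82}

{'x': 47, 'y': 30, 'z': 5, 'total': 82}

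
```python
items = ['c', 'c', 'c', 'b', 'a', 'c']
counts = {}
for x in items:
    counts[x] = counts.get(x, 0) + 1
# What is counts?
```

Initial: counts = {}, items = ['c', 'c', 'c', 'b', 'a', 'c']
See 'c': counts = {'c': 1}
See 'c': counts = {'c': 2}
See 'c': counts = {'c': 3}
See 'b': counts = {'c': 3, 'b': 1}
See 'a': counts = {'c': 3, 'b': 1, 'a': 1}
See 'c': counts = {'c': 4, 'b': 1, 'a': 1}

{'c': 4, 'b': 1, 'a': 1}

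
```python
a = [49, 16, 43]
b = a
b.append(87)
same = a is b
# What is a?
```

After line 1: a = [49, 16, 43]
After line 2 (b = a is an alias, same object): a = [49, 16, 43], b = [49, 16, 43]
After line 3 (b.append mutates the shared list): a = [49, 16, 43, 87], b = [49, 16, 43, 87]
After line 4 (same = a is b; same object -> True): same = True

[49, 16, 43, 87]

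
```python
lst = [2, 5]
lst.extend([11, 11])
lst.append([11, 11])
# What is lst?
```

After line 1: lst = [2, 5]
After line 2 (extend unpacks [11, 11]): lst = [2, 5, 11, 11]
After line 3 (append adds [11, 11] as single element): lst = [2, 5, 11, 11, [11, 11]]

[2, 5, 11, 11, [11, 11]]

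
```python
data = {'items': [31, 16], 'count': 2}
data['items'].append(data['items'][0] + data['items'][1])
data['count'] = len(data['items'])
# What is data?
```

After line 1: data = {'items': [31, 16], 'count': 2}
After line 2 (append 31 + 16 = 47): data = {'items': [31, 16, 47], 'count': 2}
After line 3 (count = len(items) = 3): data = {'items': [31, 16, 47], 'count': 3}

{'items': [31, 16, 47], 'count': 3}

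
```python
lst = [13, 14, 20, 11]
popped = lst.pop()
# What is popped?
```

11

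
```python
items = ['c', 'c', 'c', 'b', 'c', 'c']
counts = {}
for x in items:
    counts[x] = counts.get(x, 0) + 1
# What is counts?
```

Initial: counts = {}, items = ['c', 'c', 'c', 'b', 'c', 'c']
See 'c': counts = {'c': 1}
See 'c': counts = {'c': 2}
See 'c': counts = {'c': 3}
See 'b': counts = {'c': 3, 'b': 1}
See 'c': counts = {'c': 4, 'b': 1}
See 'c': counts = {'c': 5, 'b': 1}

{'c': 5, 'b': 1}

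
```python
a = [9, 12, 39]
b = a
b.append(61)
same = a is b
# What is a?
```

After line 1: a = [9, 12, 39]
After line 2 (b = a is an alias, same object): a = [9, 12, 39], b = [9, 12, 39]
After line 3 (b.append mutates the shared list): a = [9, 12, 39, 61], b = [9, 12, 39, 61]
After line 4 (same = a is b; same object -> True): same = True

[9, 12, 39, 61]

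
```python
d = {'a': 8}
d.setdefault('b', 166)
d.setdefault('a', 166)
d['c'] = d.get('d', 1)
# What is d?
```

After line 1: d = {'a': 8}
After line 2 (setdefault adds 'b'=166): d = {'a': 8, 'b': 166}
After line 3 (setdefault 'a' no-op, already exists): d = {'a': 8, 'b': 166}
After line 4 (get('d', 1) returns default since 'd' not in d): d = {'a': 8, 'b': 166, 'c': 1}

{'a': 8, 'b': 166, 'c': 1}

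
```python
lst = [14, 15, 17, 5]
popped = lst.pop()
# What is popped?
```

5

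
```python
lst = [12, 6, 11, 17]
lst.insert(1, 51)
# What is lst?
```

[12, 51, 6, 11, 17]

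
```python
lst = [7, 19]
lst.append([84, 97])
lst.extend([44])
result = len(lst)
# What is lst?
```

After line 1: lst = [7, 19]
After line 2 (append adds [84, 97] as single element): lst = [7, 19, [84, 97]]
After line 3 (extend unpacks [44], adds 44): lst = [7, 19, [84, 97], 44]
After line 4: result = len(lst) = 4

[7, 19, [84, 97], 44]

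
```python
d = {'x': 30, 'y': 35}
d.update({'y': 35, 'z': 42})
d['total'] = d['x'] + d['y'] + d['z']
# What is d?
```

After line 1: d = {'x': 30, 'y': 35}
After line 2 (y overwritten, z added): d = {'x': 30, 'y': 35, 'z': 42}
After line 3 (total = 30 + 35 + 42 = 107): d = {'x': 30, 'y': 35, 'z': 42, 'total': 107}

{'x': 30, 'y': 35, 'z': 42, 'total': 107}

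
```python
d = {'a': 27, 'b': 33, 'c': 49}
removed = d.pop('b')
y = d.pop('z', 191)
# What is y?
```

After line 1: d = {'a': 27, 'b': 33, 'c': 49}
After line 2 (pop 'b' returns 33): d = {'a': 27, 'c': 49}, removed = 33
After line 3 (pop 'z' missing, returns default 191): d = {'a': 27, 'c': 49}, y = 191

191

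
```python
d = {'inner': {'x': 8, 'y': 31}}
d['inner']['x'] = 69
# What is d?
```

After line 1: d = {'inner': {'x': 8, 'y': 31}}
After line 2 (inner x overwritten): d = {'inner': {'x': 69, 'y': 31}}

{'inner': {'x': 69, 'y': 31}}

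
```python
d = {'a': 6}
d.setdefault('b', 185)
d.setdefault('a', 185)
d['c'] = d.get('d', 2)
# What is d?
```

After line 1: d = {'a': 6}
After line 2 (setdefault adds 'b'=185): d = {'a': 6, 'b': 185}
After line 3 (setdefault 'a' no-op, already exists): d = {'a': 6, 'b': 185}
After line 4 (get('d', 2) returns default since 'd' not in d): d = {'a': 6, 'b': 185, 'c': 2}

{'a': 6, 'b': 185, 'c': 2}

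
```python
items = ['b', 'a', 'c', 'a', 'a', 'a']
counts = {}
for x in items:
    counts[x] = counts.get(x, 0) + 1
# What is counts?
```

Initial: counts = {}, items = ['b', 'a', 'c', 'a', 'a', 'a']
See 'b': counts = {'b': 1}
See 'a': counts = {'b': 1, 'a': 1}
See 'c': counts = {'b': 1, 'a': 1, 'c': 1}
See 'a': counts = {'b': 1, 'a': 2, 'c': 1}
See 'a': counts = {'b': 1, 'a': 3, 'c': 1}
See 'a': counts = {'b': 1, 'a': 4, 'c': 1}

{'b': 1, 'a': 4, 'c': 1}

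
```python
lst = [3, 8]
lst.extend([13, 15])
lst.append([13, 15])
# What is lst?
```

After line 1: lst = [3, 8]
After line 2 (extend unpacks [13, 15]): lst = [3, 8, 13, 15]
After line 3 (append adds [13, 15] as single element): lst = [3, 8, 13, 15, [13, 15]]

[3, 8, 13, 15, [13, 15]]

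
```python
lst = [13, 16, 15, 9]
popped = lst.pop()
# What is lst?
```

[13, 16, 15]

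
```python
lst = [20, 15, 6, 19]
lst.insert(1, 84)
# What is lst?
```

[20, 84, 15, 6, 19]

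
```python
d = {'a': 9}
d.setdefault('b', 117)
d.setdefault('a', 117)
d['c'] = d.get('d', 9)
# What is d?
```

After line 1: d = {'a': 9}
After line 2 (setdefault adds 'b'=117): d = {'a': 9, 'b': 117}
After line 3 (setdefault 'a' no-op, already exists): d = {'a': 9, 'b': 117}
After line 4 (get('d', 9) returns default since 'd' not in d): d = {'a': 9, 'b': 117, 'c': 9}

{'a': 9, 'b': 117, 'c': 9}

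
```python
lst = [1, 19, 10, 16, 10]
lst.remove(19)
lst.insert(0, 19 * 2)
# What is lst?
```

After line 1: lst = [1, 19, 10, 16, 10]
After line 2 (remove first 19): lst = [1, 10, 16, 10]
After line 3 (insert 38 at index 0): lst = [38, 1, 10, 16, 10]

[38, 1, 10, 16, 10]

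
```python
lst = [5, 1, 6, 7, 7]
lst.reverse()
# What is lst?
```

[7, 7, 6, 1, 5]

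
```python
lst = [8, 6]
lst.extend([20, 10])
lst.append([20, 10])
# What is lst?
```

After line 1: lst = [8, 6]
After line 2 (extend unpacks [20, 10]): lst = [8, 6, 20, 10]
After line 3 (append adds [20, 10] as single element): lst = [8, 6, 20, 10, [20, 10]]

[8, 6, 20, 10, [20, 10]]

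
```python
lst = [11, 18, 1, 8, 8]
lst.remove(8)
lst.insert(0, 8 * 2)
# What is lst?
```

After line 1: lst = [11, 18, 1, 8, 8]
After line 2 (remove first 8): lst = [11, 18, 1, 8]
After line 3 (insert 16 at index 0): lst = [16, 11, 18, 1, 8]

[16, 11, 18, 1, 8]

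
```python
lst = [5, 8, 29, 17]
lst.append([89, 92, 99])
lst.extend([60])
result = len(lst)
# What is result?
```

After line 1: lst = [5, 8, 29, 17]
After line 2 (append adds [89, 92, 99] as single element): lst = [5, 8, 29, 17, [89, 92, 99]]
After line 3 (extend unpacks [60], adds 60): lst = [5, 8, 29, 17, [89, 92, 99], 60]
After line 4: result = len(lst) = 6

6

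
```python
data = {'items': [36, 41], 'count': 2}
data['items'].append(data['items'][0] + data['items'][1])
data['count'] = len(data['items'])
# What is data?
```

After line 1: data = {'items': [36, 41], 'count': 2}
After line 2 (append 36 + 41 = 77): data = {'items': [36, 41, 77], 'count': 2}
After line 3 (count = len(items) = 3): data = {'items': [36, 41, 77], 'count': 3}

{'items': [36, 41, 77], 'count': 3}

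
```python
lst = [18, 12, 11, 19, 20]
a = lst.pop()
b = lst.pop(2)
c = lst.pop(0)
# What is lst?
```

After line 1: lst = [18, 12, 11, 19, 20]
After line 2 (pop() -> a = 20): lst = [18, 12, 11, 19]
After line 3 (pop(2) -> b = 11): lst = [18, 12, 19]
After line 4 (pop(0) -> c = 18): lst = [12, 19]

[12, 19]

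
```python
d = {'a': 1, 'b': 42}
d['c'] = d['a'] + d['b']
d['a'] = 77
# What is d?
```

After line 1: d = {'a': 1, 'b': 42}
After line 2 (d['c'] = 1 + 42): d = {'a': 1, 'b': 42, 'c': 43}
After line 3: d = {'a': 77, 'b': 42, 'c': 43}

{'a': 77, 'b': 42, 'c': 43}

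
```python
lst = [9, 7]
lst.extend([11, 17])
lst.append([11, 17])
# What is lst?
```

After line 1: lst = [9, 7]
After line 2 (extend unpacks [11, 17]): lst = [9, 7, 11, 17]
After line 3 (append adds [11, 17] as single element): lst = [9, 7, 11, 17, [11, 17]]

[9, 7, 11, 17, [11, 17]]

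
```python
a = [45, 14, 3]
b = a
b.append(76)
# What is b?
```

After line 1: a = [45, 14, 3]
After line 2 (b = a is an alias, same object): a = [45, 14, 3], b = [45, 14, 3]
After line 3 (b.append mutates the shared list): a = [45, 14, 3, 76], b = [45, 14, 3, 76]

[45, 14, 3, 76]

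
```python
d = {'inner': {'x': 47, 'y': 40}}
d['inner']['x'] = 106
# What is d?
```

After line 1: d = {'inner': {'x': 47, 'y': 40}}
After line 2 (inner x overwritten): d = {'inner': {'x': 106, 'y': 40}}

{'inner': {'x': 106, 'y': 40}}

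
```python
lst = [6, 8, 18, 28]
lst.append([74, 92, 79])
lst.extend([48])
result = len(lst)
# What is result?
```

After line 1: lst = [6, 8, 18, 28]
After line 2 (append adds [74, 92, 79] as single element): lst = [6, 8, 18, 28, [74, 92, 79]]
After line 3 (extend unpacks [48], adds 48): lst = [6, 8, 18, 28, [74, 92, 79], 48]
After line 4: result = len(lst) = 6

6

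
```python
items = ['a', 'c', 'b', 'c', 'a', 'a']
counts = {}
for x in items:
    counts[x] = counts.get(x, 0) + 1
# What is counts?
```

Initial: counts = {}, items = ['a', 'c', 'b', 'c', 'a', 'a']
See 'a': counts = {'a': 1}
See 'c': counts = {'a': 1, 'c': 1}
See 'b': counts = {'a': 1, 'c': 1, 'b': 1}
See 'c': counts = {'a': 1, 'c': 2, 'b': 1}
See 'a': counts = {'a': 2, 'c': 2, 'b': 1}
See 'a': counts = {'a': 3, 'c': 2, 'b': 1}

{'a': 3, 'c': 2, 'b': 1}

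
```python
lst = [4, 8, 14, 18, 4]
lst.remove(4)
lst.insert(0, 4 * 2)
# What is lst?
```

After line 1: lst = [4, 8, 14, 18, 4]
After line 2 (remove first 4): lst = [8, 14, 18, 4]
After line 3 (insert 8 at index 0): lst = [8, 8, 14, 18, 4]

[8, 8, 14, 18, 4]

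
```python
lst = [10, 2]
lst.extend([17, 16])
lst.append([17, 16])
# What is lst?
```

After line 1: lst = [10, 2]
After line 2 (extend unpacks [17, 16]): lst = [10, 2, 17, 16]
After line 3 (append adds [17, 16] as single element): lst = [10, 2, 17, 16, [17, 16]]

[10, 2, 17, 16, [17, 16]]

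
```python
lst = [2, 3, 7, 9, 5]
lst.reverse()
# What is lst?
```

[5, 9, 7, 3, 2]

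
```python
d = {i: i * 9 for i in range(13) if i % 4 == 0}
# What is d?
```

{0: 0, 4: 36, 8: 72, 12: 108}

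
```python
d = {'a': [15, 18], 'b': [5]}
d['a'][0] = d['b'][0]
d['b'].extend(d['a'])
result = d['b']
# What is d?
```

After line 1: d = {'a': [15, 18], 'b': [5]}
After line 2 (a[0] = b[0] = 5): d = {'a': [5, 18], 'b': [5]}
After line 3 (b.extend(a) appends [5, 18]): d = {'a': [5, 18], 'b': [5, 5, 18]}
After line 4: result = d['b'] = [5, 5, 18]

{'a': [5, 18], 'b': [5, 5, 18]}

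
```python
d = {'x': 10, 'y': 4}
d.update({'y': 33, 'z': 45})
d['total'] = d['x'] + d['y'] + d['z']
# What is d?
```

After line 1: d = {'x': 10, 'y': 4}
After line 2 (y overwritten, z added): d = {'x': 10, 'y': 33, 'z': 45}
After line 3 (total = 10 + 33 + 45 = 88): d = {'x': 10, 'y': 33, 'z': 45, 'total': 88}

{'x': 10, 'y': 33, 'z': 45, 'total': 88}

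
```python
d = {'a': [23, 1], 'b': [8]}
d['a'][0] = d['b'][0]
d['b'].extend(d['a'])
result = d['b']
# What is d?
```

After line 1: d = {'a': [23, 1], 'b': [8]}
After line 2 (a[0] = b[0] = 8): d = {'a': [8, 1], 'b': [8]}
After line 3 (b.extend(a) appends [8, 1]): d = {'a': [8, 1], 'b': [8, 8, 1]}
After line 4: result = d['b'] = [8, 8, 1]

{'a': [8, 1], 'b': [8, 8, 1]}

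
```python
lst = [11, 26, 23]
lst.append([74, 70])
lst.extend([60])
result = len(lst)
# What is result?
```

After line 1: lst = [11, 26, 23]
After line 2 (append adds [74, 70] as single element): lst = [11, 26, 23, [74, 70]]
After line 3 (extend unpacks [60], adds 60): lst = [11, 26, 23, [74, 70], 60]
After line 4: result = len(lst) = 5

5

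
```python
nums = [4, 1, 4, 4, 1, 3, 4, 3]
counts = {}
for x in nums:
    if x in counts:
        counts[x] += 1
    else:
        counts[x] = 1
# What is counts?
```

Initial: counts = {}, nums = [4, 1, 4, 4, 1, 3, 4, 3]
See 4: counts = {4: 1}
See 1: counts = {4: 1, 1: 1}
See 4: counts = {4: 2, 1: 1}
See 4: counts = {4: 3, 1: 1}
See 1: counts = {4: 3, 1: 2}
See 3: counts = {4: 3, 1: 2, 3: 1}
See 4: counts = {4: 4, 1: 2, 3: 1}
See 3: counts = {4: 4, 1: 2, 3: 2}

{4: 4, 1: 2, 3: 2}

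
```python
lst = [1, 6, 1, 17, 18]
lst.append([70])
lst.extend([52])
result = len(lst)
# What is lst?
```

After line 1: lst = [1, 6, 1, 17, 18]
After line 2 (append adds [70] as single element): lst = [1, 6, 1, 17, 18, [70]]
After line 3 (extend unpacks [52], adds 52): lst = [1, 6, 1, 17, 18, [70], 52]
After line 4: result = len(lst) = 7

[1, 6, 1, 17, 18, [70], 52]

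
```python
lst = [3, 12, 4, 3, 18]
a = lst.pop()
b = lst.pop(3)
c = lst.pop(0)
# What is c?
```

After line 1: lst = [3, 12, 4, 3, 18]
After line 2 (pop() -> a = 18): lst = [3, 12, 4, 3]
After line 3 (pop(3) -> b = 3): lst = [3, 12, 4]
After line 4 (pop(0) -> c = 3): lst = [12, 4]

3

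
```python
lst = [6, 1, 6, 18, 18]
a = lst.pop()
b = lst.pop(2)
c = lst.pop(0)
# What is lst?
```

After line 1: lst = [6, 1, 6, 18, 18]
After line 2 (pop() -> a = 18): lst = [6, 1, 6, 18]
After line 3 (pop(2) -> b = 6): lst = [6, 1, 18]
After line 4 (pop(0) -> c = 6): lst = [1, 18]

[1, 18]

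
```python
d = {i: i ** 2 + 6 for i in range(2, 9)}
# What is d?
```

{2: 10, 3: 15, 4: 22, 5: 31, 6: 42, 7: 55, 8: 70}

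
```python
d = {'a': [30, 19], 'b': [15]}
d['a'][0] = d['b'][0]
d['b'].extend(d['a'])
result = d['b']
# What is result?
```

After line 1: d = {'a': [30, 19], 'b': [15]}
After line 2 (a[0] = b[0] = 15): d = {'a': [15, 19], 'b': [15]}
After line 3 (b.extend(a) appends [15, 19]): d = {'a': [15, 19], 'b': [15, 15, 19]}
After line 4: result = d['b'] = [15, 15, 19]

[15, 15, 19]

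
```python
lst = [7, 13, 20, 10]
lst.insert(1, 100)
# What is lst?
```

[7, 100, 13, 20, 10]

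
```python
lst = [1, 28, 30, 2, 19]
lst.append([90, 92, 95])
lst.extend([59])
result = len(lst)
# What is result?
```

After line 1: lst = [1, 28, 30, 2, 19]
After line 2 (append adds [90, 92, 95] as single element): lst = [1, 28, 30, 2, 19, [90, 92, 95]]
After line 3 (extend unpacks [59], adds 59): lst = [1, 28, 30, 2, 19, [90, 92, 95], 59]
After line 4: result = len(lst) = 7

7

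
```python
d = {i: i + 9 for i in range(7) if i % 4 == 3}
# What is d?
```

{3: 12}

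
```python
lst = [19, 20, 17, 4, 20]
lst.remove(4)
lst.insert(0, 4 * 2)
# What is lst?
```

After line 1: lst = [19, 20, 17, 4, 20]
After line 2 (remove first 4): lst = [19, 20, 17, 20]
After line 3 (insert 8 at index 0): lst = [8, 19, 20, 17, 20]

[8, 19, 20, 17, 20]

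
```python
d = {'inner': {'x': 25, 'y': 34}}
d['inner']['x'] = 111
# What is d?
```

After line 1: d = {'inner': {'x': 25, 'y': 34}}
After line 2 (inner x overwritten): d = {'inner': {'x': 111, 'y': 34}}

{'inner': {'x': 111, 'y': 34}}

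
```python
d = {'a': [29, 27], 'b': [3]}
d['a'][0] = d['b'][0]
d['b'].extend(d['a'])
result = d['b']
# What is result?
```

After line 1: d = {'a': [29, 27], 'b': [3]}
After line 2 (a[0] = b[0] = 3): d = {'a': [3, 27], 'b': [3]}
After line 3 (b.extend(a) appends [3, 27]): d = {'a': [3, 27], 'b': [3, 3, 27]}
After line 4: result = d['b'] = [3, 3, 27]

[3, 3, 27]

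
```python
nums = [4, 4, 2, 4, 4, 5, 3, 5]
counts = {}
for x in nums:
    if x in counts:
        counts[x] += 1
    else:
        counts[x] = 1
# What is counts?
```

Initial: counts = {}, nums = [4, 4, 2, 4, 4, 5, 3, 5]
See 4: counts = {4: 1}
See 4: counts = {4: 2}
See 2: counts = {4: 2, 2: 1}
See 4: counts = {4: 3, 2: 1}
See 4: counts = {4: 4, 2: 1}
See 5: counts = {4: 4, 2: 1, 5: 1}
See 3: counts = {4: 4, 2: 1, 5: 1, 3: 1}
See 5: counts = {4: 4, 2: 1, 5: 2, 3: 1}

{4: 4, 2: 1, 5: 2, 3: 1}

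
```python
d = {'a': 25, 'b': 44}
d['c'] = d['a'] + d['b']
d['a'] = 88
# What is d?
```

After line 1: d = {'a': 25, 'b': 44}
After line 2 (d['c'] = 25 + 44): d = {'a': 25, 'b': 44, 'c': 69}
After line 3: d = {'a': 88, 'b': 44, 'c': 69}

{'a': 88, 'b': 44, 'c': 69}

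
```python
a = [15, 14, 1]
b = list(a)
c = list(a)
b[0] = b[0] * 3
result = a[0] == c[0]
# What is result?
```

After line 1: a = [15, 14, 1]
After line 2 (b = list(a), copy): a = [15, 14, 1], b = [15, 14, 1]
After line 3 (c = list(a) is a copy, new object): c = [15, 14, 1]
After line 4 (b[0] = 15 * 3 = 45; only b mutates (copy)): a = [15, 14, 1], b = [45, 14, 1], c = [15, 14, 1]
After line 5 (a[0] = 15, c[0] = 15; result = True)

True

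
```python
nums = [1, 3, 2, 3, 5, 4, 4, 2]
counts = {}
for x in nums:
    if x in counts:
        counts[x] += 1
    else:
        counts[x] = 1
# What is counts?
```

Initial: counts = {}, nums = [1, 3, 2, 3, 5, 4, 4, 2]
See 1: counts = {1: 1}
See 3: counts = {1: 1, 3: 1}
See 2: counts = {1: 1, 3: 1, 2: 1}
See 3: counts = {1: 1, 3: 2, 2: 1}
See 5: counts = {1: 1, 3: 2, 2: 1, 5: 1}
See 4: counts = {1: 1, 3: 2, 2: 1, 5: 1, 4: 1}
See 4: counts = {1: 1, 3: 2, 2: 1, 5: 1, 4: 2}
See 2: counts = {1: 1, 3: 2, 2: 2, 5: 1, 4: 2}

{1: 1, 3: 2, 2: 2, 5: 1, 4: 2}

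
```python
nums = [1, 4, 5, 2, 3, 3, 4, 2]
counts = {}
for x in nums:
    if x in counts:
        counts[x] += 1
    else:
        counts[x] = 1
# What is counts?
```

Initial: counts = {}, nums = [1, 4, 5, 2, 3, 3, 4, 2]
See 1: counts = {1: 1}
See 4: counts = {1: 1, 4: 1}
See 5: counts = {1: 1, 4: 1, 5: 1}
See 2: counts = {1: 1, 4: 1, 5: 1, 2: 1}
See 3: counts = {1: 1, 4: 1, 5: 1, 2: 1, 3: 1}
See 3: counts = {1: 1, 4: 1, 5: 1, 2: 1, 3: 2}
See 4: counts = {1: 1, 4: 2, 5: 1, 2: 1, 3: 2}
See 2: counts = {1: 1, 4: 2, 5: 1, 2: 2, 3: 2}

{1: 1, 4: 2, 5: 1, 2: 2, 3: 2}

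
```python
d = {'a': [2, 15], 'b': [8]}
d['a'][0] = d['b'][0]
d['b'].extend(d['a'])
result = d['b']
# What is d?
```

After line 1: d = {'a': [2, 15], 'b': [8]}
After line 2 (a[0] = b[0] = 8): d = {'a': [8, 15], 'b': [8]}
After line 3 (b.extend(a) appends [8, 15]): d = {'a': [8, 15], 'b': [8, 8, 15]}
After line 4: result = d['b'] = [8, 8, 15]

{'a': [8, 15], 'b': [8, 8, 15]}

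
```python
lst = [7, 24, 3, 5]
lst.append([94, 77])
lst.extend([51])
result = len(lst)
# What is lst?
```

After line 1: lst = [7, 24, 3, 5]
After line 2 (append adds [94, 77] as single element): lst = [7, 24, 3, 5, [94, 77]]
After line 3 (extend unpacks [51], adds 51): lst = [7, 24, 3, 5, [94, 77], 51]
After line 4: result = len(lst) = 6

[7, 24, 3, 5, [94, 77], 51]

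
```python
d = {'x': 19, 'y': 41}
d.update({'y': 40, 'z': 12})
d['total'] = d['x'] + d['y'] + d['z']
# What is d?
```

After line 1: d = {'x': 19, 'y': 41}
After line 2 (y overwritten, z added): d = {'x': 19, 'y': 40, 'z': 12}
After line 3 (total = 19 + 40 + 12 = 71): d = {'x': 19, 'y': 40, 'z': 12, 'total': 71}

{'x': 19, 'y': 40, 'z': 12, 'total': 71}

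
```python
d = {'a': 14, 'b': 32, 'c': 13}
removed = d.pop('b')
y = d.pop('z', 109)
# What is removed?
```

After line 1: d = {'a': 14, 'b': 32, 'c': 13}
After line 2 (pop 'b' returns 32): d = {'a': 14, 'c': 13}, removed = 32
After line 3 (pop 'z' missing, returns default 109): d = {'a': 14, 'c': 13}, y = 109

32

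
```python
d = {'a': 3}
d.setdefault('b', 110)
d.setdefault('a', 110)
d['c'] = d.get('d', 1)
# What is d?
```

After line 1: d = {'a': 3}
After line 2 (setdefault adds 'b'=110): d = {'a': 3, 'b': 110}
After line 3 (setdefault 'a' no-op, already exists): d = {'a': 3, 'b': 110}
After line 4 (get('d', 1) returns default since 'd' not in d): d = {'a': 3, 'b': 110, 'c': 1}

{'a': 3, 'b': 110, 'c': 1}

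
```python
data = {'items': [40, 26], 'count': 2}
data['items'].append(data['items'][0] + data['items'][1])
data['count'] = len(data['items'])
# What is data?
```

After line 1: data = {'items': [40, 26], 'count': 2}
After line 2 (append 40 + 26 = 66): data = {'items': [40, 26, 66], 'count': 2}
After line 3 (count = len(items) = 3): data = {'items': [40, 26, 66], 'count': 3}

{'items': [40, 26, 66], 'count': 3}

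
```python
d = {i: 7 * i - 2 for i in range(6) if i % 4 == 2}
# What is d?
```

{2: 12}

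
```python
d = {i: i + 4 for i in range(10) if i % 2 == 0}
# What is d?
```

{0: 4, 2: 6, 4: 8, 6: 10, 8: 12}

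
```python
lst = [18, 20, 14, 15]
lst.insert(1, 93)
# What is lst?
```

[18, 93, 20, 14, 15]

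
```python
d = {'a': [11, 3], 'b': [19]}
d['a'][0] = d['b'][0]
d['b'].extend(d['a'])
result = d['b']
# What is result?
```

After line 1: d = {'a': [11, 3], 'b': [19]}
After line 2 (a[0] = b[0] = 19): d = {'a': [19, 3], 'b': [19]}
After line 3 (b.extend(a) appends [19, 3]): d = {'a': [19, 3], 'b': [19, 19, 3]}
After line 4: result = d['b'] = [19, 19, 3]

[19, 19, 3]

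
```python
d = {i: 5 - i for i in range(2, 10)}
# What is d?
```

{2: 3, 3: 2, 4: 1, 5: 0, 6: -1, 7: -2, 8: -3, 9: -4}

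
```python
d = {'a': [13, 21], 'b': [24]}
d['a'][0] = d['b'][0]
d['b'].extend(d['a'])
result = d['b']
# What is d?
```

After line 1: d = {'a': [13, 21], 'b': [24]}
After line 2 (a[0] = b[0] = 24): d = {'a': [24, 21], 'b': [24]}
After line 3 (b.extend(a) appends [24, 21]): d = {'a': [24, 21], 'b': [24, 24, 21]}
After line 4: result = d['b'] = [24, 24, 21]

{'a': [24, 21], 'b': [24, 24, 21]}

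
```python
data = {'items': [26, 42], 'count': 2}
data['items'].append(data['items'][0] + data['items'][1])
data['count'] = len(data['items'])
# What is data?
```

After line 1: data = {'items': [26, 42], 'count': 2}
After line 2 (append 26 + 42 = 68): data = {'items': [26, 42, 68], 'count': 2}
After line 3 (count = len(items) = 3): data = {'items': [26, 42, 68], 'count': 3}

{'items': [26, 42, 68], 'count': 3}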